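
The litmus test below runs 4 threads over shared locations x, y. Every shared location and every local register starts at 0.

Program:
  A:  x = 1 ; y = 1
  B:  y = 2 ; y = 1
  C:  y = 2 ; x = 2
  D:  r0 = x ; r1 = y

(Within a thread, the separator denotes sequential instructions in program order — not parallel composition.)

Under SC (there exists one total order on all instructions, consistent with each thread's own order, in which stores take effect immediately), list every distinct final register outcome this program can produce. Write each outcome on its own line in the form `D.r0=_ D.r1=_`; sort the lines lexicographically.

D.r0=0 D.r1=0
D.r0=0 D.r1=1
D.r0=0 D.r1=2
D.r0=1 D.r1=0
D.r0=1 D.r1=1
D.r0=1 D.r1=2
D.r0=2 D.r1=1
D.r0=2 D.r1=2

outcome vector order: (D.r0,D.r1)
|SC outcomes| = 8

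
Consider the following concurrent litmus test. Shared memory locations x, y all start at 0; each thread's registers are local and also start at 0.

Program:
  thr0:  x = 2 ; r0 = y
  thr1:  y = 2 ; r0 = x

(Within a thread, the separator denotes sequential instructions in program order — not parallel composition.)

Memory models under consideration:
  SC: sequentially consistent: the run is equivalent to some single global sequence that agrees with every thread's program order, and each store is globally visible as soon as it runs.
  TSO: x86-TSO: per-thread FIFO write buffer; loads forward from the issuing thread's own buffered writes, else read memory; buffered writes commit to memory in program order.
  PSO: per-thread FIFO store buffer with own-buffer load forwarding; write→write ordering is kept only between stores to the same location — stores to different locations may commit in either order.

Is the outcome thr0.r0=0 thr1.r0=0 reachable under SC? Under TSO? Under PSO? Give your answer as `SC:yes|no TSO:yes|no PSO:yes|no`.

SC:no TSO:yes PSO:yes

outcome vector order: (thr0.r0,thr1.r0)
SC (3): 0/2, 2/0, 2/2
TSO (4): 0/0, 0/2, 2/0, 2/2
PSO (4): 0/0, 0/2, 2/0, 2/2
target 0/0 ∈ {TSO,PSO}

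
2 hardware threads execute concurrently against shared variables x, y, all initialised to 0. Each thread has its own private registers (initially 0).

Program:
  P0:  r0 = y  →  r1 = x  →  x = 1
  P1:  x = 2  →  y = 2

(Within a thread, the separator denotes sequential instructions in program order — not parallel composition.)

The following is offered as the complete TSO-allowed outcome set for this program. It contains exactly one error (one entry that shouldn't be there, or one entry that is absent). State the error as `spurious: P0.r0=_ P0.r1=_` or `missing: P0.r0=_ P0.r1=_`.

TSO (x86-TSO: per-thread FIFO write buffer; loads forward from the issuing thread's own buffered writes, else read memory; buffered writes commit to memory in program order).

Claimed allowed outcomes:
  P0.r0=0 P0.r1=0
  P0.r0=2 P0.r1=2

outcome vector order: (P0.r0,P0.r1)
under TSO → <0 0>, <0 2>, <2 2>
TSO∖claimed = {<0 2>}

missing: P0.r0=0 P0.r1=2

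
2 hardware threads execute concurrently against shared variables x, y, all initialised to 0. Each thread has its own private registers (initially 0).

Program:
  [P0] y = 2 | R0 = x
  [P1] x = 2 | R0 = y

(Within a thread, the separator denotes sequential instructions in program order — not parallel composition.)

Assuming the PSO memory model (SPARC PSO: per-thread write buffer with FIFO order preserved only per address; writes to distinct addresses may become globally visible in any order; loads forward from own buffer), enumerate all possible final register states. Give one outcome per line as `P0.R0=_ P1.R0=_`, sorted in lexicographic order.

P0.R0=0 P1.R0=0
P0.R0=0 P1.R0=2
P0.R0=2 P1.R0=0
P0.R0=2 P1.R0=2

outcome vector order: (P0.R0,P1.R0)
|PSO outcomes| = 4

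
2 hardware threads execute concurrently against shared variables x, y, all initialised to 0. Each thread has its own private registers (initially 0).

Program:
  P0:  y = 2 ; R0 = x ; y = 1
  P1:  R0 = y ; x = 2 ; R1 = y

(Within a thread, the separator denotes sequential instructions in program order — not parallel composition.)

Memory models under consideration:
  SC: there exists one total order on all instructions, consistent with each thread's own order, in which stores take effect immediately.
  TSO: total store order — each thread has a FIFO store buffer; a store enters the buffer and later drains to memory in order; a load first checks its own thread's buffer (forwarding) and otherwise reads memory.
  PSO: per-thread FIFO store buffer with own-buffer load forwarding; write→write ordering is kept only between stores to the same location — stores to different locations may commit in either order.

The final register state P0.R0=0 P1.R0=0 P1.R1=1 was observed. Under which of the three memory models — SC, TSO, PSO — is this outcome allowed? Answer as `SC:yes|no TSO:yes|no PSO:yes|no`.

outcome vector order: (P0.R0,P1.R0,P1.R1)
under SC → <0 0 1>; <0 0 2>; <0 1 1>; <0 2 1>; <0 2 2>; <2 0 0>; <2 0 1>; <2 0 2>; <2 2 1>; <2 2 2>
under TSO → <0 0 0>; <0 0 1>; <0 0 2>; <0 1 1>; <0 2 1>; <0 2 2>; <2 0 0>; <2 0 1>; <2 0 2>; <2 2 1>; <2 2 2>
under PSO → <0 0 0>; <0 0 1>; <0 0 2>; <0 1 1>; <0 2 1>; <0 2 2>; <2 0 0>; <2 0 1>; <2 0 2>; <2 2 1>; <2 2 2>
target <0 0 1> ∈ {SC,TSO,PSO}

SC:yes TSO:yes PSO:yes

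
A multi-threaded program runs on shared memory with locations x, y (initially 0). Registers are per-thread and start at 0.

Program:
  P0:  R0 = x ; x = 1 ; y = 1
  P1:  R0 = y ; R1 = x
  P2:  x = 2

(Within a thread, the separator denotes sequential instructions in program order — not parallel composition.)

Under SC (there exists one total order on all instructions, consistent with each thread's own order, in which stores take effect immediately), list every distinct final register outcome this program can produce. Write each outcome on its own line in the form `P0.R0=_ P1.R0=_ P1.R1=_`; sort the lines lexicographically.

outcome vector order: (P0.R0,P1.R0,P1.R1)
|SC outcomes| = 9

P0.R0=0 P1.R0=0 P1.R1=0
P0.R0=0 P1.R0=0 P1.R1=1
P0.R0=0 P1.R0=0 P1.R1=2
P0.R0=0 P1.R0=1 P1.R1=1
P0.R0=0 P1.R0=1 P1.R1=2
P0.R0=2 P1.R0=0 P1.R1=0
P0.R0=2 P1.R0=0 P1.R1=1
P0.R0=2 P1.R0=0 P1.R1=2
P0.R0=2 P1.R0=1 P1.R1=1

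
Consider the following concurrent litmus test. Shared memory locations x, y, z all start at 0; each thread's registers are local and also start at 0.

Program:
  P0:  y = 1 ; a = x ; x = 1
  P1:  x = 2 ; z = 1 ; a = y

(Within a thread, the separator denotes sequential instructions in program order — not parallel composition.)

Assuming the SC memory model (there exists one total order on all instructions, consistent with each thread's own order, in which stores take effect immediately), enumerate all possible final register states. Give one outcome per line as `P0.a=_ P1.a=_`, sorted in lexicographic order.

P0.a=0 P1.a=1
P0.a=2 P1.a=0
P0.a=2 P1.a=1

outcome vector order: (P0.a,P1.a)
|SC outcomes| = 3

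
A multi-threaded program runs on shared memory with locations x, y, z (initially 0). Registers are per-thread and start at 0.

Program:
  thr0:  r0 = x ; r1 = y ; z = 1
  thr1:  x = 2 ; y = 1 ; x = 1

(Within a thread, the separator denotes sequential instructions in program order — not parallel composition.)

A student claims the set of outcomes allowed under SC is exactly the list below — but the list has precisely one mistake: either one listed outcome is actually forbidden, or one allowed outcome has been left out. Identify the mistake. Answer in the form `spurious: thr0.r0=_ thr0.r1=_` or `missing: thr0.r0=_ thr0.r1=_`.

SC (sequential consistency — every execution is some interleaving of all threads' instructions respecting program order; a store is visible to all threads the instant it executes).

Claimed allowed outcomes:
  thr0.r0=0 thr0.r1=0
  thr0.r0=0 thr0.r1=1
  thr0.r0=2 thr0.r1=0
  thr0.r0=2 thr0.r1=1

outcome vector order: (thr0.r0,thr0.r1)
[SC] allowed = {0/0, 0/1, 1/1, 2/0, 2/1}
SC∖claimed = {1/1}

missing: thr0.r0=1 thr0.r1=1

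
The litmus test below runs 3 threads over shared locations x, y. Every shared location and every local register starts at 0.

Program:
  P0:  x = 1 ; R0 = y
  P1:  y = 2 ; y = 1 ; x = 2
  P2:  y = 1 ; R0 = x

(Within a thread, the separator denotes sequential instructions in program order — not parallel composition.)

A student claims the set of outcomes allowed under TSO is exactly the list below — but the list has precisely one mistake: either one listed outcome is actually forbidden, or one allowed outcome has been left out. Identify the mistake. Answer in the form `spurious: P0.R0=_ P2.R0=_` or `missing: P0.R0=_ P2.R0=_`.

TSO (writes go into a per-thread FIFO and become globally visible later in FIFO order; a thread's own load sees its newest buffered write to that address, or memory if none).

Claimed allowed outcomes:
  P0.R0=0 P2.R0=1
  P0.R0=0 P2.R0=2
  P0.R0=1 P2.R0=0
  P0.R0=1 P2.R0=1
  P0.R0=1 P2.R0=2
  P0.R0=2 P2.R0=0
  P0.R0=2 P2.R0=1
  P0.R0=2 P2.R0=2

missing: P0.R0=0 P2.R0=0

outcome vector order: (P0.R0,P2.R0)
TSO: 9 outcomes — {0/0, 0/1, 0/2, 1/0, 1/1, 1/2, 2/0, 2/1, 2/2}
TSO∖claimed = {0/0}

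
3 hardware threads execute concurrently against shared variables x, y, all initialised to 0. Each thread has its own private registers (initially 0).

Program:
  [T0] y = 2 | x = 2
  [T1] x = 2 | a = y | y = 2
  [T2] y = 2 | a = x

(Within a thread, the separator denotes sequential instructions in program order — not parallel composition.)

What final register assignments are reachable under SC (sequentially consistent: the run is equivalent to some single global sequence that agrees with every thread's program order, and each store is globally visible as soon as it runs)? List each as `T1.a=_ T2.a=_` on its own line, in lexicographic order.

T1.a=0 T2.a=2
T1.a=2 T2.a=0
T1.a=2 T2.a=2

outcome vector order: (T1.a,T2.a)
|SC outcomes| = 3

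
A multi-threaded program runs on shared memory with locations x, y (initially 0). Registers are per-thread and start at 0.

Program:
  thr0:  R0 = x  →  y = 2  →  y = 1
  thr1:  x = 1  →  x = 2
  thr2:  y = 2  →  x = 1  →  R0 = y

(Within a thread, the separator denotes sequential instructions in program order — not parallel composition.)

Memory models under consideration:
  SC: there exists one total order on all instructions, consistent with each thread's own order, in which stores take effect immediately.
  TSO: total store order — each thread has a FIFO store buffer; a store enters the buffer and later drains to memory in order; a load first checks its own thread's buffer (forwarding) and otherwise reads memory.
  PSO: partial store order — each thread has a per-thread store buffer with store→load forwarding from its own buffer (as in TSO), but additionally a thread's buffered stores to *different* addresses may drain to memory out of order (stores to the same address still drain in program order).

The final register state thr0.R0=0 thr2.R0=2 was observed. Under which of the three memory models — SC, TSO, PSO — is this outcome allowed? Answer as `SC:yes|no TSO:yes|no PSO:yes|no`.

outcome vector order: (thr0.R0,thr2.R0)
under SC → 01; 02; 11; 12; 21; 22
under TSO → 01; 02; 11; 12; 21; 22
under PSO → 01; 02; 11; 12; 21; 22
target 02 ∈ {SC,TSO,PSO}

SC:yes TSO:yes PSO:yes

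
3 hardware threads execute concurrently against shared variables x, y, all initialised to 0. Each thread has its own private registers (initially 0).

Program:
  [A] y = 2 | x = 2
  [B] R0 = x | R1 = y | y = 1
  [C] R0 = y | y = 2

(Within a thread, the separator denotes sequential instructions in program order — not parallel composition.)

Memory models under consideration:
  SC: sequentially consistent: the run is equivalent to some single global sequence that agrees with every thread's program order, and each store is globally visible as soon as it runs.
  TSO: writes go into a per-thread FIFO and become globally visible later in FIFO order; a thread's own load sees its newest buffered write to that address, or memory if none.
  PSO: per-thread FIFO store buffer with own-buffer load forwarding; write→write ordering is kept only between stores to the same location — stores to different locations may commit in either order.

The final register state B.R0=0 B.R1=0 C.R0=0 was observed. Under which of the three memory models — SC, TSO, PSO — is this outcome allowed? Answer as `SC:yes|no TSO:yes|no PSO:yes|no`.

outcome vector order: (B.R0,B.R1,C.R0)
SC (9): 000; 001; 002; 020; 021; 022; 220; 221; 222
TSO (9): 000; 001; 002; 020; 021; 022; 220; 221; 222
PSO (12): 000; 001; 002; 020; 021; 022; 200; 201; 202; 220; 221; 222
target 000 ∈ {SC,TSO,PSO}

SC:yes TSO:yes PSO:yes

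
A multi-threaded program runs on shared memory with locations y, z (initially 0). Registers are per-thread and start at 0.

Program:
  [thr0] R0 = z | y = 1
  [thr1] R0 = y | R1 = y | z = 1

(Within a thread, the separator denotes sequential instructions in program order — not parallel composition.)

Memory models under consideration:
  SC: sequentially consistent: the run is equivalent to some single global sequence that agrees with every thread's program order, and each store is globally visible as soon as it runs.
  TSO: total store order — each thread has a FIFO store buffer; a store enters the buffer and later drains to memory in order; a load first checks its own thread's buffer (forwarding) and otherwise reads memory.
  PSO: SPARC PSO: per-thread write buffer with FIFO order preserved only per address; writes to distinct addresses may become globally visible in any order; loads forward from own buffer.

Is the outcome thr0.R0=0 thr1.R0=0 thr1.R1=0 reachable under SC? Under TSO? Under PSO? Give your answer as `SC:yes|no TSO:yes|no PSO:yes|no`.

SC:yes TSO:yes PSO:yes

outcome vector order: (thr0.R0,thr1.R0,thr1.R1)
SC (4): 000 001 011 100
TSO (4): 000 001 011 100
PSO (4): 000 001 011 100
target 000 ∈ {SC,TSO,PSO}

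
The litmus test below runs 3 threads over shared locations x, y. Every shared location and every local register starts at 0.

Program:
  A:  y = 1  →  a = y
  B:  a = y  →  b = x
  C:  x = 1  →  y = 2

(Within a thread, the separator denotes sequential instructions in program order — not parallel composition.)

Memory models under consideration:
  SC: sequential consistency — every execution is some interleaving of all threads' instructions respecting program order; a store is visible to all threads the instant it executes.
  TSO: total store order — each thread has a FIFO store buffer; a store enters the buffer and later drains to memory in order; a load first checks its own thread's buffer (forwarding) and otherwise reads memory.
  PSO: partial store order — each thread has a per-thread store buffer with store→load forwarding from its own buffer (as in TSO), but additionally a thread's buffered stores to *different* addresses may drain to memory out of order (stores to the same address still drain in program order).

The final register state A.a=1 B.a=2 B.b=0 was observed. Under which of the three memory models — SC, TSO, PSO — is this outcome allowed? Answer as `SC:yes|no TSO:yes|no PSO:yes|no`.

SC:no TSO:no PSO:yes

outcome vector order: (A.a,B.a,B.b)
SC: 10 outcomes — {<1 0 0>, <1 0 1>, <1 1 0>, <1 1 1>, <1 2 1>, <2 0 0>, <2 0 1>, <2 1 0>, <2 1 1>, <2 2 1>}
TSO: 10 outcomes — {<1 0 0>, <1 0 1>, <1 1 0>, <1 1 1>, <1 2 1>, <2 0 0>, <2 0 1>, <2 1 0>, <2 1 1>, <2 2 1>}
PSO: 12 outcomes — {<1 0 0>, <1 0 1>, <1 1 0>, <1 1 1>, <1 2 0>, <1 2 1>, <2 0 0>, <2 0 1>, <2 1 0>, <2 1 1>, <2 2 0>, <2 2 1>}
target <1 2 0> ∈ {PSO}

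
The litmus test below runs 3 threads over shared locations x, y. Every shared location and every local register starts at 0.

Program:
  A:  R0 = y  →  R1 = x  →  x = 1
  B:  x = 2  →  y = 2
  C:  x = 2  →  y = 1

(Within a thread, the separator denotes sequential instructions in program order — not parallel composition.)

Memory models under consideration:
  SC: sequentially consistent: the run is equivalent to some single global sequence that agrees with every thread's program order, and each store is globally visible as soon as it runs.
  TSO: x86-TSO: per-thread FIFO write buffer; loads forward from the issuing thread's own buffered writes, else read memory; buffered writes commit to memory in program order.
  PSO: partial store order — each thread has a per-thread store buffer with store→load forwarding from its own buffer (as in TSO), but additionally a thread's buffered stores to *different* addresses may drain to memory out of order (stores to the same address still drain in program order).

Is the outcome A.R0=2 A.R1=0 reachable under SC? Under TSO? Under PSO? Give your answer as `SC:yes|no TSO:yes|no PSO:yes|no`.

SC:no TSO:no PSO:yes

outcome vector order: (A.R0,A.R1)
under SC → <0 0> <0 2> <1 2> <2 2>
under TSO → <0 0> <0 2> <1 2> <2 2>
under PSO → <0 0> <0 2> <1 0> <1 2> <2 0> <2 2>
target <2 0> ∈ {PSO}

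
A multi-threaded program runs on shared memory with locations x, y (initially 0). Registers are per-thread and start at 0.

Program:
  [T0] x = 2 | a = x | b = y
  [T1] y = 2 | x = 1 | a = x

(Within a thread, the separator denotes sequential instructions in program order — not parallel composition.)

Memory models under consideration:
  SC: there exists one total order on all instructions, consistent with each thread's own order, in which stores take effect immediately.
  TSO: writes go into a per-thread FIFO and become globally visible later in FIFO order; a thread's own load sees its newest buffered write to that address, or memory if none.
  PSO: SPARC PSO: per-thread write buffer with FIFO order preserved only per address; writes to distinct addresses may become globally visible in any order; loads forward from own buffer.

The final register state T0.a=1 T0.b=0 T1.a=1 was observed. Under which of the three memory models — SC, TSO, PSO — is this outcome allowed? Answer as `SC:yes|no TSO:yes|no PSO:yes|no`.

SC:no TSO:no PSO:yes

outcome vector order: (T0.a,T0.b,T1.a)
SC: 4 outcomes — {(1,2,1) (2,0,1) (2,2,1) (2,2,2)}
TSO: 5 outcomes — {(1,2,1) (2,0,1) (2,0,2) (2,2,1) (2,2,2)}
PSO: 6 outcomes — {(1,0,1) (1,2,1) (2,0,1) (2,0,2) (2,2,1) (2,2,2)}
target (1,0,1) ∈ {PSO}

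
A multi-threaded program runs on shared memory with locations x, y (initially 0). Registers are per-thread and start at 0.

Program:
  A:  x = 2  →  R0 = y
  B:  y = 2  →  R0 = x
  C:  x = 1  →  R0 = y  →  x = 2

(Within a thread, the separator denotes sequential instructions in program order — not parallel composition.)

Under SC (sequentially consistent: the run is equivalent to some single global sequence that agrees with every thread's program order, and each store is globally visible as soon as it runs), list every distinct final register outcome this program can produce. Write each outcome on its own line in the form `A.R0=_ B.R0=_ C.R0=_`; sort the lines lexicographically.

A.R0=0 B.R0=1 C.R0=0
A.R0=0 B.R0=1 C.R0=2
A.R0=0 B.R0=2 C.R0=0
A.R0=0 B.R0=2 C.R0=2
A.R0=2 B.R0=0 C.R0=2
A.R0=2 B.R0=1 C.R0=0
A.R0=2 B.R0=1 C.R0=2
A.R0=2 B.R0=2 C.R0=0
A.R0=2 B.R0=2 C.R0=2

outcome vector order: (A.R0,B.R0,C.R0)
|SC outcomes| = 9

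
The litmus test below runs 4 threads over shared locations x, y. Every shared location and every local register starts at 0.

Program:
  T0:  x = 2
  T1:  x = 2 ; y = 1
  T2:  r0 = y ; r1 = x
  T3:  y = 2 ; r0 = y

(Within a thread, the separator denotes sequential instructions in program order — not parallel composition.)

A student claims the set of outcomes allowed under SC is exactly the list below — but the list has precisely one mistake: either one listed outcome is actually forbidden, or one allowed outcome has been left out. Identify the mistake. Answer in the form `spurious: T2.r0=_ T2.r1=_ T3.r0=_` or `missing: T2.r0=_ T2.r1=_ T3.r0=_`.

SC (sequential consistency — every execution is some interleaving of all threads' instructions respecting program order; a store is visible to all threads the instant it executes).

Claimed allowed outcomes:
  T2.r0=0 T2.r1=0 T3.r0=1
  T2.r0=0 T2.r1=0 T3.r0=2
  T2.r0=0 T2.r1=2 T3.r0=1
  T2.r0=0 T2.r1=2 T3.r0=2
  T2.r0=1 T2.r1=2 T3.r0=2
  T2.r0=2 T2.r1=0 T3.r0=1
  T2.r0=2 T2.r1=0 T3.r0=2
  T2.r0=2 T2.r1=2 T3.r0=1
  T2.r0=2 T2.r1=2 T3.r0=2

outcome vector order: (T2.r0,T2.r1,T3.r0)
SC (10): (0,0,1), (0,0,2), (0,2,1), (0,2,2), (1,2,1), (1,2,2), (2,0,1), (2,0,2), (2,2,1), (2,2,2)
SC∖claimed = {(1,2,1)}

missing: T2.r0=1 T2.r1=2 T3.r0=1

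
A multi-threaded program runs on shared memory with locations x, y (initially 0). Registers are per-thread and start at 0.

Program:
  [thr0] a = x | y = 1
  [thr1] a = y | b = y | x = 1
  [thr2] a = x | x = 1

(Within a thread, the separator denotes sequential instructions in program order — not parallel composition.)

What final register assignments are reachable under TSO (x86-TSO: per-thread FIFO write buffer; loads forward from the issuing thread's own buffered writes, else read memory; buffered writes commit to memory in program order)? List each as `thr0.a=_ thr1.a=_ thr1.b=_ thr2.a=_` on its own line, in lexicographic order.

outcome vector order: (thr0.a,thr1.a,thr1.b,thr2.a)
|TSO outcomes| = 10

thr0.a=0 thr1.a=0 thr1.b=0 thr2.a=0
thr0.a=0 thr1.a=0 thr1.b=0 thr2.a=1
thr0.a=0 thr1.a=0 thr1.b=1 thr2.a=0
thr0.a=0 thr1.a=0 thr1.b=1 thr2.a=1
thr0.a=0 thr1.a=1 thr1.b=1 thr2.a=0
thr0.a=0 thr1.a=1 thr1.b=1 thr2.a=1
thr0.a=1 thr1.a=0 thr1.b=0 thr2.a=0
thr0.a=1 thr1.a=0 thr1.b=0 thr2.a=1
thr0.a=1 thr1.a=0 thr1.b=1 thr2.a=0
thr0.a=1 thr1.a=1 thr1.b=1 thr2.a=0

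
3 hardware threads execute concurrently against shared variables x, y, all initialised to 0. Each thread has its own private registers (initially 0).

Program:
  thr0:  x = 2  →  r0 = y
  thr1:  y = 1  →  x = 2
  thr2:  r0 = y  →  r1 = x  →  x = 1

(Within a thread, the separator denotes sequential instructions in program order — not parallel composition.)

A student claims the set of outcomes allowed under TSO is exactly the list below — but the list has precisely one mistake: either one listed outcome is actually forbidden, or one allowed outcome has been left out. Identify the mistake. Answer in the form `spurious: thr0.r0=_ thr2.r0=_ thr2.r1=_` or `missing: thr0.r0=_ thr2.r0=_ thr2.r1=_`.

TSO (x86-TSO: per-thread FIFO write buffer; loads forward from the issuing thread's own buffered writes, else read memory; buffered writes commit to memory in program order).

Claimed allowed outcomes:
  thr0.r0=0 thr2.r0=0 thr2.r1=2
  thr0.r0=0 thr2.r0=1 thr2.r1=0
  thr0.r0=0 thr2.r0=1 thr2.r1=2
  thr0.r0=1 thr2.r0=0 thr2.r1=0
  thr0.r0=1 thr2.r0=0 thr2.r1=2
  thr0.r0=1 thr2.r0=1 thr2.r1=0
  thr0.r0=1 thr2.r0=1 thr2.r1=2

missing: thr0.r0=0 thr2.r0=0 thr2.r1=0

outcome vector order: (thr0.r0,thr2.r0,thr2.r1)
TSO (8): 0/0/0, 0/0/2, 0/1/0, 0/1/2, 1/0/0, 1/0/2, 1/1/0, 1/1/2
TSO∖claimed = {0/0/0}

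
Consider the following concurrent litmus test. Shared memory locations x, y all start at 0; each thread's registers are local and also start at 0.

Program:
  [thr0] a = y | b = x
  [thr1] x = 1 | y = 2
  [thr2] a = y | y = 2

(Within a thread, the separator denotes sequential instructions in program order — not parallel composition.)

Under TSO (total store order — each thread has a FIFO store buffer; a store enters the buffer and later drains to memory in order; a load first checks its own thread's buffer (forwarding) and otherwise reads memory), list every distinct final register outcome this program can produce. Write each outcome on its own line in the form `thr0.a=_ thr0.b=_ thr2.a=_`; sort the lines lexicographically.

outcome vector order: (thr0.a,thr0.b,thr2.a)
|TSO outcomes| = 7

thr0.a=0 thr0.b=0 thr2.a=0
thr0.a=0 thr0.b=0 thr2.a=2
thr0.a=0 thr0.b=1 thr2.a=0
thr0.a=0 thr0.b=1 thr2.a=2
thr0.a=2 thr0.b=0 thr2.a=0
thr0.a=2 thr0.b=1 thr2.a=0
thr0.a=2 thr0.b=1 thr2.a=2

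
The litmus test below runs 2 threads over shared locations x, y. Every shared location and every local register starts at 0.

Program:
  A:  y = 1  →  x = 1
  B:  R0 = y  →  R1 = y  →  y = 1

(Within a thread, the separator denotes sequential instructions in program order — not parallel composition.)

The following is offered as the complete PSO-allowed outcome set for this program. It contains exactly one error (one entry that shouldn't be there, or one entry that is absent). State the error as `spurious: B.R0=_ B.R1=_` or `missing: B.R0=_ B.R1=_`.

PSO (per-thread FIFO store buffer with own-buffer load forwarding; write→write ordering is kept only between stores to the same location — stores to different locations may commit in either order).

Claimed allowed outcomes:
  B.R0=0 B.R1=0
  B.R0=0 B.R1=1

missing: B.R0=1 B.R1=1

outcome vector order: (B.R0,B.R1)
PSO: 3 outcomes — {<0 0>, <0 1>, <1 1>}
PSO∖claimed = {<1 1>}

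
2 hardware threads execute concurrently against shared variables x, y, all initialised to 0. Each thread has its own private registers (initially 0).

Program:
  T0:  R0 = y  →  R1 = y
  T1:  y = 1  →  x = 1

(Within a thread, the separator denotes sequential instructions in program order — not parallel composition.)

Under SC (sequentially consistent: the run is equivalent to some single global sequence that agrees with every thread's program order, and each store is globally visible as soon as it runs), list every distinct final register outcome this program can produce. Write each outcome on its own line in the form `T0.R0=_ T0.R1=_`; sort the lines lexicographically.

outcome vector order: (T0.R0,T0.R1)
|SC outcomes| = 3

T0.R0=0 T0.R1=0
T0.R0=0 T0.R1=1
T0.R0=1 T0.R1=1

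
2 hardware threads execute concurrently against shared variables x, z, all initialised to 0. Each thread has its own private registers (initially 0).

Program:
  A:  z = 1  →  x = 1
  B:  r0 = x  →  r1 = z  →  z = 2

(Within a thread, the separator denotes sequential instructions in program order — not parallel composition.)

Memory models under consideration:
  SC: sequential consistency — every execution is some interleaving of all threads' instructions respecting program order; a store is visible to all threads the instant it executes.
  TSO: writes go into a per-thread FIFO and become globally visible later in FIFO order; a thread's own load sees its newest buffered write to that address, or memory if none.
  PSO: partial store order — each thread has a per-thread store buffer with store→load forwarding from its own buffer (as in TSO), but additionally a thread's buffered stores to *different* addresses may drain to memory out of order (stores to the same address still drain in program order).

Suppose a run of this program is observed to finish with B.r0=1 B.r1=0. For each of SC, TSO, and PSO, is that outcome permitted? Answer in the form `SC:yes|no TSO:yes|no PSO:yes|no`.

SC:no TSO:no PSO:yes

outcome vector order: (B.r0,B.r1)
under SC → (0,0), (0,1), (1,1)
under TSO → (0,0), (0,1), (1,1)
under PSO → (0,0), (0,1), (1,0), (1,1)
target (1,0) ∈ {PSO}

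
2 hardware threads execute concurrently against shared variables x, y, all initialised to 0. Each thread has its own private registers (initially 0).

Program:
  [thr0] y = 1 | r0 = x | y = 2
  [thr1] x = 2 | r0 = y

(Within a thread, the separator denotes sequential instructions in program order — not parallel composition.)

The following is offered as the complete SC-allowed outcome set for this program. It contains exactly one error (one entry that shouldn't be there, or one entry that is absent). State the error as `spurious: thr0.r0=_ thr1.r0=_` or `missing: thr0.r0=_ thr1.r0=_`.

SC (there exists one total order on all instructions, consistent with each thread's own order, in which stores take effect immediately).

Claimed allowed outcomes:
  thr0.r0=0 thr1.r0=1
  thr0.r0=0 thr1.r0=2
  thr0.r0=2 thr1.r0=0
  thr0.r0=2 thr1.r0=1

outcome vector order: (thr0.r0,thr1.r0)
under SC → <0 1> <0 2> <2 0> <2 1> <2 2>
SC∖claimed = {<2 2>}

missing: thr0.r0=2 thr1.r0=2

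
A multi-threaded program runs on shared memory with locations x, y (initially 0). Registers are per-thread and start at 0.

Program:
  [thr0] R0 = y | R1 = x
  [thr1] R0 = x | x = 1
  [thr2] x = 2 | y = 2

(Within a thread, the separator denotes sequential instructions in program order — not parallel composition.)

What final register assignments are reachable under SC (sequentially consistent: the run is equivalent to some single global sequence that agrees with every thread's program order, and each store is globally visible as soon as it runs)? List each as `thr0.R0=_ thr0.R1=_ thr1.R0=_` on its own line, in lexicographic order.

outcome vector order: (thr0.R0,thr0.R1,thr1.R0)
|SC outcomes| = 10

thr0.R0=0 thr0.R1=0 thr1.R0=0
thr0.R0=0 thr0.R1=0 thr1.R0=2
thr0.R0=0 thr0.R1=1 thr1.R0=0
thr0.R0=0 thr0.R1=1 thr1.R0=2
thr0.R0=0 thr0.R1=2 thr1.R0=0
thr0.R0=0 thr0.R1=2 thr1.R0=2
thr0.R0=2 thr0.R1=1 thr1.R0=0
thr0.R0=2 thr0.R1=1 thr1.R0=2
thr0.R0=2 thr0.R1=2 thr1.R0=0
thr0.R0=2 thr0.R1=2 thr1.R0=2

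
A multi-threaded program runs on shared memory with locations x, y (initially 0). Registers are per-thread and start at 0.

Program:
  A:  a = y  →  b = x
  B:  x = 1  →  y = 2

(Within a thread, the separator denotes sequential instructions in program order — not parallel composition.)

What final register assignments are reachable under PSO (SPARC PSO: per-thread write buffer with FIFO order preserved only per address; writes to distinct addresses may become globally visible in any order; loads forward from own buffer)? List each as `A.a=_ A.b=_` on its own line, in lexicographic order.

outcome vector order: (A.a,A.b)
|PSO outcomes| = 4

A.a=0 A.b=0
A.a=0 A.b=1
A.a=2 A.b=0
A.a=2 A.b=1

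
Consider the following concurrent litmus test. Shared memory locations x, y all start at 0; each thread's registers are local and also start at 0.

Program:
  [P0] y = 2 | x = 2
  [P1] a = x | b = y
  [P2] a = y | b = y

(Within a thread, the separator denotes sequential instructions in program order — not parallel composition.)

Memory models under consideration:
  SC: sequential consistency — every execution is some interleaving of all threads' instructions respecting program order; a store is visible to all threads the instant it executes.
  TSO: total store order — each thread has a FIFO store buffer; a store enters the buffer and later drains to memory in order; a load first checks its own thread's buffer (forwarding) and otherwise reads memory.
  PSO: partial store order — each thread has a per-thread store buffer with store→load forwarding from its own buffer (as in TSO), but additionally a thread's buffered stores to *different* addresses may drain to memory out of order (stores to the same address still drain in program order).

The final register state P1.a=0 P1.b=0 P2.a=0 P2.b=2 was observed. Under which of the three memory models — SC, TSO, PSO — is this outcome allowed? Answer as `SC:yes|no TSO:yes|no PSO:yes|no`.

SC:yes TSO:yes PSO:yes

outcome vector order: (P1.a,P1.b,P2.a,P2.b)
[SC] allowed = {0000, 0002, 0022, 0200, 0202, 0222, 2200, 2202, 2222}
[TSO] allowed = {0000, 0002, 0022, 0200, 0202, 0222, 2200, 2202, 2222}
[PSO] allowed = {0000, 0002, 0022, 0200, 0202, 0222, 2000, 2002, 2022, 2200, 2202, 2222}
target 0002 ∈ {SC,TSO,PSO}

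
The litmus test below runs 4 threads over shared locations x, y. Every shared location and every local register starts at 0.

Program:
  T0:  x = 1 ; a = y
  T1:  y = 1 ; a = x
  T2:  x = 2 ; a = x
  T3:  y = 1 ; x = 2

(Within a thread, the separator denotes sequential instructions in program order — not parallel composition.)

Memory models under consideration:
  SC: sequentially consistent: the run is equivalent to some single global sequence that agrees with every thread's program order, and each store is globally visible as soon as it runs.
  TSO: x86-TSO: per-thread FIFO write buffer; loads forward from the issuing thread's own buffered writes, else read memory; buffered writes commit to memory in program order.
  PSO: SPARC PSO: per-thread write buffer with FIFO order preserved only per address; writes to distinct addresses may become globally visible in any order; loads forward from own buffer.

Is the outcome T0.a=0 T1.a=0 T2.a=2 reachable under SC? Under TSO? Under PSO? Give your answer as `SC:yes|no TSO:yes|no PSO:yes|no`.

SC:no TSO:yes PSO:yes

outcome vector order: (T0.a,T1.a,T2.a)
SC (10): (0,1,1); (0,1,2); (0,2,1); (0,2,2); (1,0,1); (1,0,2); (1,1,1); (1,1,2); (1,2,1); (1,2,2)
TSO (12): (0,0,1); (0,0,2); (0,1,1); (0,1,2); (0,2,1); (0,2,2); (1,0,1); (1,0,2); (1,1,1); (1,1,2); (1,2,1); (1,2,2)
PSO (12): (0,0,1); (0,0,2); (0,1,1); (0,1,2); (0,2,1); (0,2,2); (1,0,1); (1,0,2); (1,1,1); (1,1,2); (1,2,1); (1,2,2)
target (0,0,2) ∈ {TSO,PSO}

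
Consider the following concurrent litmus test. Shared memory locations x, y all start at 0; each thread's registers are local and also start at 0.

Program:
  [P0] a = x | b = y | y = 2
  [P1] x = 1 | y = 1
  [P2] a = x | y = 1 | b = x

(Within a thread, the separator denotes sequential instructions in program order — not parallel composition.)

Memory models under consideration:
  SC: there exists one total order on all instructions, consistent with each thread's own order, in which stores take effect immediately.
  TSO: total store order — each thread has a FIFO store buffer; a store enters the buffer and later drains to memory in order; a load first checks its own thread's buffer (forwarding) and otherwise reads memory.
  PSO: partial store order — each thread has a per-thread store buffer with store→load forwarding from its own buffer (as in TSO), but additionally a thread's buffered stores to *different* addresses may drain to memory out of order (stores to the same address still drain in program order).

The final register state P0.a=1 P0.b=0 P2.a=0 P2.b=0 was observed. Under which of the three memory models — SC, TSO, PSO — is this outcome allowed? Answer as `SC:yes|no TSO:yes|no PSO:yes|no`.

SC:no TSO:yes PSO:yes

outcome vector order: (P0.a,P0.b,P2.a,P2.b)
SC (11): (0,0,0,0) (0,0,0,1) (0,0,1,1) (0,1,0,0) (0,1,0,1) (0,1,1,1) (1,0,0,1) (1,0,1,1) (1,1,0,0) (1,1,0,1) (1,1,1,1)
TSO (12): (0,0,0,0) (0,0,0,1) (0,0,1,1) (0,1,0,0) (0,1,0,1) (0,1,1,1) (1,0,0,0) (1,0,0,1) (1,0,1,1) (1,1,0,0) (1,1,0,1) (1,1,1,1)
PSO (12): (0,0,0,0) (0,0,0,1) (0,0,1,1) (0,1,0,0) (0,1,0,1) (0,1,1,1) (1,0,0,0) (1,0,0,1) (1,0,1,1) (1,1,0,0) (1,1,0,1) (1,1,1,1)
target (1,0,0,0) ∈ {TSO,PSO}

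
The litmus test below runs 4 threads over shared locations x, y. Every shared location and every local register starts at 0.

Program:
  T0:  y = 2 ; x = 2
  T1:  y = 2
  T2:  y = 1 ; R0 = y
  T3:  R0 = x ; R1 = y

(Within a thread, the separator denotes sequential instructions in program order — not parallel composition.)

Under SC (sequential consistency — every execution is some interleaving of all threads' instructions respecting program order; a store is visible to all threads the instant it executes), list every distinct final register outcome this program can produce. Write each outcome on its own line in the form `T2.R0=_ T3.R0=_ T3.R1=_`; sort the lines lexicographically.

outcome vector order: (T2.R0,T3.R0,T3.R1)
|SC outcomes| = 10

T2.R0=1 T3.R0=0 T3.R1=0
T2.R0=1 T3.R0=0 T3.R1=1
T2.R0=1 T3.R0=0 T3.R1=2
T2.R0=1 T3.R0=2 T3.R1=1
T2.R0=1 T3.R0=2 T3.R1=2
T2.R0=2 T3.R0=0 T3.R1=0
T2.R0=2 T3.R0=0 T3.R1=1
T2.R0=2 T3.R0=0 T3.R1=2
T2.R0=2 T3.R0=2 T3.R1=1
T2.R0=2 T3.R0=2 T3.R1=2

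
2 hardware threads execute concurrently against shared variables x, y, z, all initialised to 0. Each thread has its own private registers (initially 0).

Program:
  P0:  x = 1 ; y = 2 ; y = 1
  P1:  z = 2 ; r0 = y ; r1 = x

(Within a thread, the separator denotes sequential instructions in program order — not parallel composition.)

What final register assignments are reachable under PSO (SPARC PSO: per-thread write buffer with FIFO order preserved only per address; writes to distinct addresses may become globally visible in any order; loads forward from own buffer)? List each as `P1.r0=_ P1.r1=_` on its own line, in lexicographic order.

outcome vector order: (P1.r0,P1.r1)
|PSO outcomes| = 6

P1.r0=0 P1.r1=0
P1.r0=0 P1.r1=1
P1.r0=1 P1.r1=0
P1.r0=1 P1.r1=1
P1.r0=2 P1.r1=0
P1.r0=2 P1.r1=1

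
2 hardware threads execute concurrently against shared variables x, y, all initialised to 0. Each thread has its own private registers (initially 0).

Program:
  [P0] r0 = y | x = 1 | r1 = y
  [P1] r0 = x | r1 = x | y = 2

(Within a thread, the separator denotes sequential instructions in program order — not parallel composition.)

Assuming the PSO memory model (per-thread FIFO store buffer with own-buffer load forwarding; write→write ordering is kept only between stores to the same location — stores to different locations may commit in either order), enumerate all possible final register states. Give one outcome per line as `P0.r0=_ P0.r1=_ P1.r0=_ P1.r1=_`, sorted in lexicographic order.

P0.r0=0 P0.r1=0 P1.r0=0 P1.r1=0
P0.r0=0 P0.r1=0 P1.r0=0 P1.r1=1
P0.r0=0 P0.r1=0 P1.r0=1 P1.r1=1
P0.r0=0 P0.r1=2 P1.r0=0 P1.r1=0
P0.r0=0 P0.r1=2 P1.r0=0 P1.r1=1
P0.r0=0 P0.r1=2 P1.r0=1 P1.r1=1
P0.r0=2 P0.r1=2 P1.r0=0 P1.r1=0

outcome vector order: (P0.r0,P0.r1,P1.r0,P1.r1)
|PSO outcomes| = 7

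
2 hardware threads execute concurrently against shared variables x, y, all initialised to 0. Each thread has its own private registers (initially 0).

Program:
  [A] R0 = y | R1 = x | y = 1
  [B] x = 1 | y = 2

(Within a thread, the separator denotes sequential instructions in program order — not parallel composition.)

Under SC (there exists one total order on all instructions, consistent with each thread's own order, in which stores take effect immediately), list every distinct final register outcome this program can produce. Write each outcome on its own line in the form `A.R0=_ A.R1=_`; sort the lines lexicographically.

A.R0=0 A.R1=0
A.R0=0 A.R1=1
A.R0=2 A.R1=1

outcome vector order: (A.R0,A.R1)
|SC outcomes| = 3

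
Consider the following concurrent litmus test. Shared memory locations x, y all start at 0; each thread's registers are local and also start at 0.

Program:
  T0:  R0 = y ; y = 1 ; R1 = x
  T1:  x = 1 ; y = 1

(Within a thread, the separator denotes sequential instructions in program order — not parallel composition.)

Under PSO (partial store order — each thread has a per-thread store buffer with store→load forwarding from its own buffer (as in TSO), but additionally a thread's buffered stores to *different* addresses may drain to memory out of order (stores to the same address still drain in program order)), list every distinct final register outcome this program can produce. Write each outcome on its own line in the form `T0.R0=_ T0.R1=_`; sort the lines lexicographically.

T0.R0=0 T0.R1=0
T0.R0=0 T0.R1=1
T0.R0=1 T0.R1=0
T0.R0=1 T0.R1=1

outcome vector order: (T0.R0,T0.R1)
|PSO outcomes| = 4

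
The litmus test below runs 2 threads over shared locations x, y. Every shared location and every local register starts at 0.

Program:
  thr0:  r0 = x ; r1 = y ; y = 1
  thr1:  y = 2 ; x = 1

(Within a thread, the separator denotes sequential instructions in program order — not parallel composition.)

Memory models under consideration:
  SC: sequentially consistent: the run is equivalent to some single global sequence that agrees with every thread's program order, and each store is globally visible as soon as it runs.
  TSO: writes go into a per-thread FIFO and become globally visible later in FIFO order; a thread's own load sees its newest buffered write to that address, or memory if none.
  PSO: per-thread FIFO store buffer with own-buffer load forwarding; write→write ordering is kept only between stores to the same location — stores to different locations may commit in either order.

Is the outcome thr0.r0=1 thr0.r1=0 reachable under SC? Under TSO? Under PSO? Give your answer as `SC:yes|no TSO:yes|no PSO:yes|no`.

outcome vector order: (thr0.r0,thr0.r1)
under SC → 0/0 0/2 1/2
under TSO → 0/0 0/2 1/2
under PSO → 0/0 0/2 1/0 1/2
target 1/0 ∈ {PSO}

SC:no TSO:no PSO:yes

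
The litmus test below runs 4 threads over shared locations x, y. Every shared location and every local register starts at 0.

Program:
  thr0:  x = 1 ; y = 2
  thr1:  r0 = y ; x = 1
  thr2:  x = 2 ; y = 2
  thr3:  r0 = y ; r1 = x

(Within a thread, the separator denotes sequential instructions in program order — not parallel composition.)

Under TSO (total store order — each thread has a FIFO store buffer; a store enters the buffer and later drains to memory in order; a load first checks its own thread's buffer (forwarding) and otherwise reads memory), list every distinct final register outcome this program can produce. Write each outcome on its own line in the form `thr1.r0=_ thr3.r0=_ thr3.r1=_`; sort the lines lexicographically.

outcome vector order: (thr1.r0,thr3.r0,thr3.r1)
|TSO outcomes| = 10

thr1.r0=0 thr3.r0=0 thr3.r1=0
thr1.r0=0 thr3.r0=0 thr3.r1=1
thr1.r0=0 thr3.r0=0 thr3.r1=2
thr1.r0=0 thr3.r0=2 thr3.r1=1
thr1.r0=0 thr3.r0=2 thr3.r1=2
thr1.r0=2 thr3.r0=0 thr3.r1=0
thr1.r0=2 thr3.r0=0 thr3.r1=1
thr1.r0=2 thr3.r0=0 thr3.r1=2
thr1.r0=2 thr3.r0=2 thr3.r1=1
thr1.r0=2 thr3.r0=2 thr3.r1=2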